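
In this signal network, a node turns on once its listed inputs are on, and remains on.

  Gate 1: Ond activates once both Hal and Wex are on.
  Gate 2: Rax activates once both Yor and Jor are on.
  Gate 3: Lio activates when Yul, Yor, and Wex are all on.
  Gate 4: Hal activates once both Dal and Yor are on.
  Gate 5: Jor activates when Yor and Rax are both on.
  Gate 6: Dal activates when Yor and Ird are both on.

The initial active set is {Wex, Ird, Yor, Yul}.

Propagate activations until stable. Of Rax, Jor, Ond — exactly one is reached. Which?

Gate 6: Yor and Ird on → Dal on.
Gate 4: Dal and Yor on → Hal on.
Hal and Wex are on, so Ond activates (Gate 1).
Jor would need Yor and Rax (Gate 5), but Rax never turns on. Rax would need Yor and Jor (Gate 2), but Jor never turns on.

Ond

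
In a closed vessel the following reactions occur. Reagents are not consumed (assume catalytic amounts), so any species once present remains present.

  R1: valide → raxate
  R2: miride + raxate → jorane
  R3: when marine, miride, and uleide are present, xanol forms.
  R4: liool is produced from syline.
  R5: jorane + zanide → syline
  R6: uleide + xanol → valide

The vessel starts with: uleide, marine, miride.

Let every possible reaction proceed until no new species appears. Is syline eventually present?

No

syline would need jorane and zanide (R5), but zanide never forms.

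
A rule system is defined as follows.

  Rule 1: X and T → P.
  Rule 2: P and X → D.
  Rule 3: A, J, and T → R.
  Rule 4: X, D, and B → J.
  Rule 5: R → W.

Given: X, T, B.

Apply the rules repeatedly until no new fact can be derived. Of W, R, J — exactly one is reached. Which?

From X and T, Rule 1 gives P.
P and X hold, so D follows (Rule 2).
X, D, and B hold, so J follows (Rule 4).
R would need A, J, and T (Rule 3), but A is never established. W would need R (Rule 5), but R is never established.

J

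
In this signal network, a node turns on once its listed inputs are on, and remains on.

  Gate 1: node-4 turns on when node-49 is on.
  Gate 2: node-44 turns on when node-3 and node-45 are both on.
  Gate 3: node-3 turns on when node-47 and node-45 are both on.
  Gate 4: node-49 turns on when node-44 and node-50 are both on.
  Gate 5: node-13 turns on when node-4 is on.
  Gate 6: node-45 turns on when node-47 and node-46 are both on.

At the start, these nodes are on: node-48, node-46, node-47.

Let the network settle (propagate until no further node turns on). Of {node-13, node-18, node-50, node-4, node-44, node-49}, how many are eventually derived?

1

node-47 and node-46 are on, so node-45 turns on (Gate 6).
node-47 and node-45 are on, so node-3 turns on (Gate 3).
node-3 and node-45 are on, so node-44 turns on (Gate 2).
node-13 would need node-4 (Gate 5), but node-4 never turns on.
No rule produces node-18, and it is not given.
No rule produces node-50, and it is not given.
node-4 would need node-49 (Gate 1), but node-49 never turns on.
node-44: reached.
node-49 would need node-44 and node-50 (Gate 4), but node-50 never turns on.
Reached: node-44 — 1 of the 6.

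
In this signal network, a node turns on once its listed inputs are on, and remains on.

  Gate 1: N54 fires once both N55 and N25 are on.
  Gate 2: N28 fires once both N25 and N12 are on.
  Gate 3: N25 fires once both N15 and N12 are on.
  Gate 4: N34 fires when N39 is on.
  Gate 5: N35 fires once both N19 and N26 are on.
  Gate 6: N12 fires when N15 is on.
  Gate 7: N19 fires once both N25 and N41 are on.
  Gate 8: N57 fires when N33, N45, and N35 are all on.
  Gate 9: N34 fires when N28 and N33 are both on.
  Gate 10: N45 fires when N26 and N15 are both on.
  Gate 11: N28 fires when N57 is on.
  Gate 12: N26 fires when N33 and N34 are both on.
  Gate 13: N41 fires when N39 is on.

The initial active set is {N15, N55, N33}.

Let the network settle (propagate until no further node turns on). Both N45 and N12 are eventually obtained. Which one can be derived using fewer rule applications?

N12

N12: Gate 6: N15 on → N12 on. [1 rule application]
N45: N15 is on, so N12 fires (Gate 6). N15 and N12 are on, so N25 fires (Gate 3). Gate 2: N25 and N12 on → N28 on. Gate 9: N28 and N33 on → N34 on. N33 and N34 are on, so N26 fires (Gate 12). Gate 10: N26 and N15 on → N45 on. [6 rule applications]
N12 needs fewer.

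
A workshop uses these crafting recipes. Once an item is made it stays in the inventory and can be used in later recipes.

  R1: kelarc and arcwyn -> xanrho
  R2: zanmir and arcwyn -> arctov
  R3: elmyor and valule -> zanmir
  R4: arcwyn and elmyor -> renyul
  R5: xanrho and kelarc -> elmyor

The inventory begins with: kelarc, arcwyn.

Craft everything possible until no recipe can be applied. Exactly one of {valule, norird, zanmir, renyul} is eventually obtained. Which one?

kelarc and arcwyn -> xanrho (R1).
xanrho and kelarc -> elmyor (R5).
Using R4, arcwyn and elmyor make renyul.
No rule produces norird, and it is not given. zanmir would need elmyor and valule (R3), but valule is never obtained. No rule produces valule, and it is not given.

renyul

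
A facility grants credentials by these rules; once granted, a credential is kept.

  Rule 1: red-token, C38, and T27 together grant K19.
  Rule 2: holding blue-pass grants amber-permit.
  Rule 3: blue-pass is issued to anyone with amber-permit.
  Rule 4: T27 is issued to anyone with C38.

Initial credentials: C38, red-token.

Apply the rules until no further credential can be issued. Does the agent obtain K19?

Yes

Holding C38 grants T27 (Rule 4).
Holding red-token, C38, and T27 grants K19 (Rule 1).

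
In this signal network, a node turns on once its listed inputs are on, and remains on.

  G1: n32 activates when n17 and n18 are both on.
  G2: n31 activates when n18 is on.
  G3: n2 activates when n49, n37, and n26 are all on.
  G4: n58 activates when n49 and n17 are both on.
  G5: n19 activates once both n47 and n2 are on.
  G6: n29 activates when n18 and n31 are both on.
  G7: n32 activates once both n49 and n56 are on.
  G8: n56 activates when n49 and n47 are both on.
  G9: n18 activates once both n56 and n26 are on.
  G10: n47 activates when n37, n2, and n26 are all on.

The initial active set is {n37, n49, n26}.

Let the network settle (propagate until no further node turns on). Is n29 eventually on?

G3: n49, n37, and n26 on → n2 on.
G10: n37, n2, and n26 on → n47 on.
G8: n49 and n47 on → n56 on.
G9: n56 and n26 on → n18 on.
G2: n18 on → n31 on.
G6: n18 and n31 on → n29 on.

Yes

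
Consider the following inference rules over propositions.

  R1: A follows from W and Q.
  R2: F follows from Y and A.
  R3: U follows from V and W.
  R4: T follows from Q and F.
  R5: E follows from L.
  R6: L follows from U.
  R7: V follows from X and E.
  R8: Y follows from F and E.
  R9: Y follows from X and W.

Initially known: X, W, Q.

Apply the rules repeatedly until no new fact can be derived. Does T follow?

From W and Q, R1 gives A.
From X and W, R9 gives Y.
From Y and A, R2 gives F.
From Q and F, R4 gives T.

Yes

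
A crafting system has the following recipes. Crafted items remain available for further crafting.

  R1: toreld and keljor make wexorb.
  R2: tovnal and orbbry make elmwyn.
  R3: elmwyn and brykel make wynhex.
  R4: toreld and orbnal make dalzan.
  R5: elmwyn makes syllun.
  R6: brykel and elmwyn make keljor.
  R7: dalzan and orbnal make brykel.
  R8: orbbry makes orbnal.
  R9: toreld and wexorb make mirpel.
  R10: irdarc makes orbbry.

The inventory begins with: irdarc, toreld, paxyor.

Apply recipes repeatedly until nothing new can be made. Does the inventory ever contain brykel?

irdarc → orbbry (R10).
Using R8, orbbry makes orbnal.
toreld and orbnal → dalzan (R4).
Using R7, dalzan and orbnal make brykel.

Yes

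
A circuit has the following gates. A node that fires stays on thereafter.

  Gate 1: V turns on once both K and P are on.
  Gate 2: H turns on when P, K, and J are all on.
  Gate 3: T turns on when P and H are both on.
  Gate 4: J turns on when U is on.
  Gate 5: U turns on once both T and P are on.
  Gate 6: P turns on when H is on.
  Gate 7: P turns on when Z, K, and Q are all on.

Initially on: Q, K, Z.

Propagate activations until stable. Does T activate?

No

T would need P and H (Gate 3), but H never turns on.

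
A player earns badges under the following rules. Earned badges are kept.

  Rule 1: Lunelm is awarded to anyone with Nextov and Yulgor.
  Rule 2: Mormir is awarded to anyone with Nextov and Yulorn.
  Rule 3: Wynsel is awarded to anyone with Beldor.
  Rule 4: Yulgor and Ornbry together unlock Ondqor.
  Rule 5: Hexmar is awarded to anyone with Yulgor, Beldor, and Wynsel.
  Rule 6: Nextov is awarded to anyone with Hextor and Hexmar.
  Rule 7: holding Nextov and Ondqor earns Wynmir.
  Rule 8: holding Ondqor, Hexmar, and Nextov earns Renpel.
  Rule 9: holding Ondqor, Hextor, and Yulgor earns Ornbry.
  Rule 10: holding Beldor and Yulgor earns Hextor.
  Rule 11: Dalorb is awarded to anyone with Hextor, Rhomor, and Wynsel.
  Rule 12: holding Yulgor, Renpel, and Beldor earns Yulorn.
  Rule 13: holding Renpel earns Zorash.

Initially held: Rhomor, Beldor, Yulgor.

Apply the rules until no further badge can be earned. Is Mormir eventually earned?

No

Mormir would need Nextov and Yulorn (Rule 2), but Yulorn is never earned.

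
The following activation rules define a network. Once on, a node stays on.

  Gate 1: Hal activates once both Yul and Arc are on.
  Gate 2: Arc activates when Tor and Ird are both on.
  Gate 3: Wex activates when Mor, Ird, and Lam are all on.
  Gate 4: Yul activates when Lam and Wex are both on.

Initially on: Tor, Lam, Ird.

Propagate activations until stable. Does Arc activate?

Yes

Tor and Ird are on, so Arc activates (Gate 2).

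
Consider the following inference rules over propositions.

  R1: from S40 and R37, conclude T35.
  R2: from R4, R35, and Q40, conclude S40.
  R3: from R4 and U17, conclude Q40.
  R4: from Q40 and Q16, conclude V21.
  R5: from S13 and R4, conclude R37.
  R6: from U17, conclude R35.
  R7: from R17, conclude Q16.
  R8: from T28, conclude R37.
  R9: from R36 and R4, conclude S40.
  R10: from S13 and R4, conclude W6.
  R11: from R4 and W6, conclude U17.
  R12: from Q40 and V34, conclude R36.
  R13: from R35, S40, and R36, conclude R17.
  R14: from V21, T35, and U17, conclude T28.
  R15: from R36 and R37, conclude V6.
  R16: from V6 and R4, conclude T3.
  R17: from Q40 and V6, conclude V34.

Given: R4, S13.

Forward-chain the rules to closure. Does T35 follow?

From S13 and R4, R5 gives R37.
From S13 and R4, R10 gives W6.
R4 and W6 hold, so U17 follows (R11).
From R4 and U17, R3 gives Q40.
U17 holds, so R35 follows (R6).
R4, R35, and Q40 hold, so S40 follows (R2).
From S40 and R37, R1 gives T35.

Yes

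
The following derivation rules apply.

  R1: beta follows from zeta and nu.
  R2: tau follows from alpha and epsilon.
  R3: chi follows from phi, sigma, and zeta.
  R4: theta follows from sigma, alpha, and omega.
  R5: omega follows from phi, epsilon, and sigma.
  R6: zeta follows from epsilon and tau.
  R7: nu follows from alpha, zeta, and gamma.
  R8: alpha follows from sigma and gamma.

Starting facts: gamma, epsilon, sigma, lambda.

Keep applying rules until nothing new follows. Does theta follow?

No

theta would need sigma, alpha, and omega (R4), but omega is never established.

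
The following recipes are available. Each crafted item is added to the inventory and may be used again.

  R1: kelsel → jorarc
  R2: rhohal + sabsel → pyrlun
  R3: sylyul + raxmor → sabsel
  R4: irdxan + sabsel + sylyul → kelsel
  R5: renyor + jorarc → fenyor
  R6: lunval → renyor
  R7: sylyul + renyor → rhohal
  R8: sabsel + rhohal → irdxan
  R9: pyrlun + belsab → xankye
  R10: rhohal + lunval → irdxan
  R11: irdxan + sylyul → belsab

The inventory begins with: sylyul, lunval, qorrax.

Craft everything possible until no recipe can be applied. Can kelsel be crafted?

kelsel would need irdxan, sabsel, and sylyul (R4), but sabsel is never obtained.

No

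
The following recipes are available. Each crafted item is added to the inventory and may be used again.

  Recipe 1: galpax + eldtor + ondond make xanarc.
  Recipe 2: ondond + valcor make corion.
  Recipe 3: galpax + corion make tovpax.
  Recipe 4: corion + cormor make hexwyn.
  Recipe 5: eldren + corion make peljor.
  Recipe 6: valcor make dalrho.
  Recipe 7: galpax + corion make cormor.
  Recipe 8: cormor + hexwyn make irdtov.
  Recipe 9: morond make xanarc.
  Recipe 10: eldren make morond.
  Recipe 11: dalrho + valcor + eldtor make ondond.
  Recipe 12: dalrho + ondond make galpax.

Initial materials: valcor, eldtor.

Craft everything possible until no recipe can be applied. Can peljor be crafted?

peljor would need eldren and corion (Recipe 5), but eldren is never obtained.

No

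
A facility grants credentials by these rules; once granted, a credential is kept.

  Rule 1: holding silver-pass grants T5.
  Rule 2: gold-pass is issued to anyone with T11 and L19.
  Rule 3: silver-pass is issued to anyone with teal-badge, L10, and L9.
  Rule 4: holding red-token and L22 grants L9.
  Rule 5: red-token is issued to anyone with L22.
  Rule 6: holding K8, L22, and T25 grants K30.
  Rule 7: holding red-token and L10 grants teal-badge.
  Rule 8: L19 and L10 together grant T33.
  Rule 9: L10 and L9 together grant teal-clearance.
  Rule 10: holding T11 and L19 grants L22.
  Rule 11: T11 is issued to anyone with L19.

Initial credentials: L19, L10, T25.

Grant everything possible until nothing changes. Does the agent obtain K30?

K30 would need K8, L22, and T25 (Rule 6), but K8 is never granted.

No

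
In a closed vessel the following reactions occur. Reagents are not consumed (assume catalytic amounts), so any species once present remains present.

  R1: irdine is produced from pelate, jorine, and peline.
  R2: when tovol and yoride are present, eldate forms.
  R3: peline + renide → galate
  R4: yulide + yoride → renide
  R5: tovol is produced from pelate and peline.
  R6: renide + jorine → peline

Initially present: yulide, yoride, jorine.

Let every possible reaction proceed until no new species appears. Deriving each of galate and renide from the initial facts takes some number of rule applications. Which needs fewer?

renide

renide: yulide and yoride present → renide forms (R4). [1 rule application]
galate: yulide and yoride present → renide forms (R4). renide and jorine present → peline forms (R6). peline and renide present → galate forms (R3). [3 rule applications]
renide needs fewer.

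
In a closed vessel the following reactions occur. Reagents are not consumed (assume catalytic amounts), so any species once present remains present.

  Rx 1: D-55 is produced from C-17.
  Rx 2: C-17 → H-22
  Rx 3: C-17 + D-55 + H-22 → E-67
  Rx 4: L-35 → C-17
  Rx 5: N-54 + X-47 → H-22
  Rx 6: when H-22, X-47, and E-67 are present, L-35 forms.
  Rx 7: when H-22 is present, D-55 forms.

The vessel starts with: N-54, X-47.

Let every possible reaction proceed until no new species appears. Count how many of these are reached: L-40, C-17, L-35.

No rule produces L-40, and it is not given.
C-17 would need L-35 (Rx 4), but L-35 never forms.
L-35 would need H-22, X-47, and E-67 (Rx 6), but E-67 never forms.
None of the 3 are reached.

0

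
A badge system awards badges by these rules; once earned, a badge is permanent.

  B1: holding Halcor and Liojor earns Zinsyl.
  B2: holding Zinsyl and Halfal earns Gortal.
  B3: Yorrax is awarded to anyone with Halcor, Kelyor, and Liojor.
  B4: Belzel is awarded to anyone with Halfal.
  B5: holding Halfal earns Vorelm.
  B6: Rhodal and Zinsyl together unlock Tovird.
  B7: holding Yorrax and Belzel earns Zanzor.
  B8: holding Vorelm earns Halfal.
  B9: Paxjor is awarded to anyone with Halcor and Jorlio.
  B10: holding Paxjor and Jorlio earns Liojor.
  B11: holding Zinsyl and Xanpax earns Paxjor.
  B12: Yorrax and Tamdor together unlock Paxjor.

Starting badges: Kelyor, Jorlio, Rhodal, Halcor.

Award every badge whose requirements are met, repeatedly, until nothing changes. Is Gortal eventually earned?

No

Gortal would need Zinsyl and Halfal (B2), but Halfal is never earned.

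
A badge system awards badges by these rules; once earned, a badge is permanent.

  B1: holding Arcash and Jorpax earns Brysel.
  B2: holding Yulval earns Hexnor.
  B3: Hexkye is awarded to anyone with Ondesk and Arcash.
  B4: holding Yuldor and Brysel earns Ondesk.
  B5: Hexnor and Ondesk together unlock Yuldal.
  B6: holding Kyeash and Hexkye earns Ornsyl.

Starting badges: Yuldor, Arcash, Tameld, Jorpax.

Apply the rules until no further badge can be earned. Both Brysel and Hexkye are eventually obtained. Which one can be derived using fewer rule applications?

Brysel: With Arcash and Jorpax, Brysel is earned (B1). [1 rule application]
Hexkye: With Arcash and Jorpax, Brysel is earned (B1). With Yuldor and Brysel, Ondesk is earned (B4). With Ondesk and Arcash, Hexkye is earned (B3). [3 rule applications]
Brysel needs fewer.

Brysel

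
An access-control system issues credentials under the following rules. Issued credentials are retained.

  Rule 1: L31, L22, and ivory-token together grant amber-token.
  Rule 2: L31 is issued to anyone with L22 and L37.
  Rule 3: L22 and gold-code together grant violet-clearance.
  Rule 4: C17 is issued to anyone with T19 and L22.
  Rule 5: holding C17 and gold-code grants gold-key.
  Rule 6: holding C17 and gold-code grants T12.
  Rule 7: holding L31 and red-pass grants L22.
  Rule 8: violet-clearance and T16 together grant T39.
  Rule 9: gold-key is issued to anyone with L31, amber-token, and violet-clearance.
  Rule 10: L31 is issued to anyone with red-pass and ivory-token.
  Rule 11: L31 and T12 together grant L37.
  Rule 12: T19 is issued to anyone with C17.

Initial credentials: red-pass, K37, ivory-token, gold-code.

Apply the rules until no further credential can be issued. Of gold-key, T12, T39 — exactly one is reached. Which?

gold-key

Holding red-pass and ivory-token grants L31 (Rule 10).
Holding L31 and red-pass grants L22 (Rule 7).
Holding L22 and gold-code grants violet-clearance (Rule 3).
Holding L31, L22, and ivory-token grants amber-token (Rule 1).
Holding L31, amber-token, and violet-clearance grants gold-key (Rule 9).
T12 would need C17 and gold-code (Rule 6), but C17 is never granted. T39 would need violet-clearance and T16 (Rule 8), but T16 is never granted.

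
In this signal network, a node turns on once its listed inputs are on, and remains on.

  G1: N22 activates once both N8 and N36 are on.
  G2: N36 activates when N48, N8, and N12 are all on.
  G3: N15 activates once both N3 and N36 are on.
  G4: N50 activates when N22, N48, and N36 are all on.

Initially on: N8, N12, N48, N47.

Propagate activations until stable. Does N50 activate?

N48, N8, and N12 are on, so N36 activates (G2).
N8 and N36 are on, so N22 activates (G1).
N22, N48, and N36 are on, so N50 activates (G4).

Yes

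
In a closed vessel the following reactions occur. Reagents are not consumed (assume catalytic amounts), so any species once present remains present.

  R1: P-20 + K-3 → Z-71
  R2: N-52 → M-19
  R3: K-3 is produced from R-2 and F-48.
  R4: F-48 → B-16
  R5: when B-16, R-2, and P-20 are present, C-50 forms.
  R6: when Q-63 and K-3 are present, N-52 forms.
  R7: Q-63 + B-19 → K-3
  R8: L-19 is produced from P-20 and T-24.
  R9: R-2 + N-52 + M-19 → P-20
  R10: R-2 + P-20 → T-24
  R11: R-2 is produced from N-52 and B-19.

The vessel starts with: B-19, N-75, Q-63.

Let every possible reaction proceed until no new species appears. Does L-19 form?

Yes

Q-63 and B-19 present → K-3 forms (R7).
Q-63 and K-3 present → N-52 forms (R6).
N-52 present → M-19 forms (R2).
N-52 and B-19 present → R-2 forms (R11).
R-2, N-52, and M-19 present → P-20 forms (R9).
R-2 and P-20 present → T-24 forms (R10).
P-20 and T-24 present → L-19 forms (R8).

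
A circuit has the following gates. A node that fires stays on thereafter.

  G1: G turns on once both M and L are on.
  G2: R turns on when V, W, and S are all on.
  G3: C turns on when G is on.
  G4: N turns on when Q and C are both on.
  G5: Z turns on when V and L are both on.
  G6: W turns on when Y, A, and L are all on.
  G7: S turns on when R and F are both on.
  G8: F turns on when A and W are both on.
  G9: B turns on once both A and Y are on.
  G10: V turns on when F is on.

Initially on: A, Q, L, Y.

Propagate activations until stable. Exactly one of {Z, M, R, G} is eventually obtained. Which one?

Z

Y, A, and L are on, so W turns on (G6).
A and W are on, so F turns on (G8).
F is on, so V turns on (G10).
G5: V and L on → Z on.
R would need V, W, and S (G2), but S never turns on. No rule produces M, and it is not given. G would need M and L (G1), but M never turns on.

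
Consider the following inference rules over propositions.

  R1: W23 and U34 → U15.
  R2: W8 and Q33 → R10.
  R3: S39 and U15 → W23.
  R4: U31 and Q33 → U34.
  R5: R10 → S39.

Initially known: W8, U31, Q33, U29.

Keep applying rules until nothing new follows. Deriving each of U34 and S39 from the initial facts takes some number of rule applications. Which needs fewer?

U34

U34: U31 and Q33 hold, so U34 follows (R4). [1 rule application]
S39: From W8 and Q33, R2 gives R10. R10 holds, so S39 follows (R5). [2 rule applications]
U34 needs fewer.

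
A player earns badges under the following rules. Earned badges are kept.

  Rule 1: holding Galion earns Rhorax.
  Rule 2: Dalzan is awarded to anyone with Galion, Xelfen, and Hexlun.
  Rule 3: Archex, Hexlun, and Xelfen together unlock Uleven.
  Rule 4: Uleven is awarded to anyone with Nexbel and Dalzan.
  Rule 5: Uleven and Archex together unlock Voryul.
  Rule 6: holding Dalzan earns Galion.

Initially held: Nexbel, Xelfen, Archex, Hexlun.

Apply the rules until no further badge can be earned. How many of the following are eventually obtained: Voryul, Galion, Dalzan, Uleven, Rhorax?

2

With Archex, Hexlun, and Xelfen, Uleven is earned (Rule 3).
With Uleven and Archex, Voryul is earned (Rule 5).
Voryul: reached.
Galion would need Dalzan (Rule 6), but Dalzan is never earned.
Dalzan would need Galion, Xelfen, and Hexlun (Rule 2), but Galion is never earned.
Uleven: reached.
Rhorax would need Galion (Rule 1), but Galion is never earned.
Reached: Voryul and Uleven — 2 of the 5.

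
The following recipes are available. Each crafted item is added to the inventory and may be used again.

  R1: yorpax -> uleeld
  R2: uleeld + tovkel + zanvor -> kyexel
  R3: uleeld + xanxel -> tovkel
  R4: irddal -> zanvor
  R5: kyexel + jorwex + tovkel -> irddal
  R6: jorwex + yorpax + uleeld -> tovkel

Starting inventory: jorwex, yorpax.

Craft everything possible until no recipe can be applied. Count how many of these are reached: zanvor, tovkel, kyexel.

1

Using R1, yorpax makes uleeld.
Using R6, jorwex, yorpax, and uleeld make tovkel.
zanvor would need irddal (R4), but irddal is never obtained.
tovkel: reached.
kyexel would need uleeld, tovkel, and zanvor (R2), but zanvor is never obtained.
Reached: tovkel — 1 of the 3.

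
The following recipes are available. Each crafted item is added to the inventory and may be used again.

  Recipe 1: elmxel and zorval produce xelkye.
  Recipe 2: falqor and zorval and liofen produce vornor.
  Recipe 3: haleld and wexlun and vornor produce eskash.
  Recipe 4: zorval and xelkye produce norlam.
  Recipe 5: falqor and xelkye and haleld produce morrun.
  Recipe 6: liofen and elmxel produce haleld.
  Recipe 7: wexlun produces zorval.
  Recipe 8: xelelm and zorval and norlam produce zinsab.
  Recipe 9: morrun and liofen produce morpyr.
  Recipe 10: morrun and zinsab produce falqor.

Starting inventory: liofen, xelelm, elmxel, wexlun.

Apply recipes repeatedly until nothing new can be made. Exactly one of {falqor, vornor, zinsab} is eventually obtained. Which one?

zinsab

wexlun → zorval (Recipe 7).
Using Recipe 1, elmxel and zorval make xelkye.
zorval and xelkye → norlam (Recipe 4).
Using Recipe 8, xelelm, zorval, and norlam make zinsab.
vornor would need falqor, zorval, and liofen (Recipe 2), but falqor is never obtained. falqor would need morrun and zinsab (Recipe 10), but morrun is never obtained.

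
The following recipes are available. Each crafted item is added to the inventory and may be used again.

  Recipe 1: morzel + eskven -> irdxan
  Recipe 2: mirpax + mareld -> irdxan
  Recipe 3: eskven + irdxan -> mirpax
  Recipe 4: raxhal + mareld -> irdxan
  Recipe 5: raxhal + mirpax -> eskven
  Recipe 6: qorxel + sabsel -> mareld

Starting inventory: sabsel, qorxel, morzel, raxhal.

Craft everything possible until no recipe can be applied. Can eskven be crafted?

eskven would need raxhal and mirpax (Recipe 5), but mirpax is never obtained.

No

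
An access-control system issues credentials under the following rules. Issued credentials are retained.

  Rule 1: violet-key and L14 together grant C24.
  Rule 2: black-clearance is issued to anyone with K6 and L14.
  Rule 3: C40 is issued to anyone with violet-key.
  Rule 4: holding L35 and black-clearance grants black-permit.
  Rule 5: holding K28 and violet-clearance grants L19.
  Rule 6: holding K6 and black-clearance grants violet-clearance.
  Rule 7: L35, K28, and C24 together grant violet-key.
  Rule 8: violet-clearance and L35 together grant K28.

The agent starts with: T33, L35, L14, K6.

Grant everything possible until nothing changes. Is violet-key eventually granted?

No

violet-key would need L35, K28, and C24 (Rule 7), but C24 is never granted.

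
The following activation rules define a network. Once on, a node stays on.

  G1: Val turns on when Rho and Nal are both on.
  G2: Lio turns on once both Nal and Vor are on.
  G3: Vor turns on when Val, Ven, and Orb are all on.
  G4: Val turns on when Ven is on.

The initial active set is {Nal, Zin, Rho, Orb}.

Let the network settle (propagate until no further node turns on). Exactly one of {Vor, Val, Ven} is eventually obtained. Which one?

Val

Rho and Nal are on, so Val turns on (G1).
No rule produces Ven, and it is not given. Vor would need Val, Ven, and Orb (G3), but Ven never turns on.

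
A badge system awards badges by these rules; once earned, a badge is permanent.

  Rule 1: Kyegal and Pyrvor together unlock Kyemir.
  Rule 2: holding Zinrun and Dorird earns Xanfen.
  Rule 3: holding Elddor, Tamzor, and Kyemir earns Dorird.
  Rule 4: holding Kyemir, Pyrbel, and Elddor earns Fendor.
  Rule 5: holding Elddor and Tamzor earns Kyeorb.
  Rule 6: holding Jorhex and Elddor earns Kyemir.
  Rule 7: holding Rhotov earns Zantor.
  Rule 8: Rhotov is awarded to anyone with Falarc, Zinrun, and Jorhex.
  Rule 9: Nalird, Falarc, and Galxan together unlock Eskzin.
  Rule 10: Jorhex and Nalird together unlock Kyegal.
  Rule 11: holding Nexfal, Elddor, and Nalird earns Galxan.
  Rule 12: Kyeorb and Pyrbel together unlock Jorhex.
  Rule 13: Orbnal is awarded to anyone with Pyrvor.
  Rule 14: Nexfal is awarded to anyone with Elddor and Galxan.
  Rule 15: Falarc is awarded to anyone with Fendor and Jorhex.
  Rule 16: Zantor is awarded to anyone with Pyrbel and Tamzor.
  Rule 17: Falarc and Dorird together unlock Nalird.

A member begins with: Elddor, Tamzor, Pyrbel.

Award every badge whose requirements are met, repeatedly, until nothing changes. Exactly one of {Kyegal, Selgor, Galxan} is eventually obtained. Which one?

Kyegal

With Elddor and Tamzor, Kyeorb is earned (Rule 5).
With Kyeorb and Pyrbel, Jorhex is earned (Rule 12).
With Jorhex and Elddor, Kyemir is earned (Rule 6).
With Elddor, Tamzor, and Kyemir, Dorird is earned (Rule 3).
With Kyemir, Pyrbel, and Elddor, Fendor is earned (Rule 4).
With Fendor and Jorhex, Falarc is earned (Rule 15).
With Falarc and Dorird, Nalird is earned (Rule 17).
With Jorhex and Nalird, Kyegal is earned (Rule 10).
Galxan would need Nexfal, Elddor, and Nalird (Rule 11), but Nexfal is never earned. No rule produces Selgor, and it is not given.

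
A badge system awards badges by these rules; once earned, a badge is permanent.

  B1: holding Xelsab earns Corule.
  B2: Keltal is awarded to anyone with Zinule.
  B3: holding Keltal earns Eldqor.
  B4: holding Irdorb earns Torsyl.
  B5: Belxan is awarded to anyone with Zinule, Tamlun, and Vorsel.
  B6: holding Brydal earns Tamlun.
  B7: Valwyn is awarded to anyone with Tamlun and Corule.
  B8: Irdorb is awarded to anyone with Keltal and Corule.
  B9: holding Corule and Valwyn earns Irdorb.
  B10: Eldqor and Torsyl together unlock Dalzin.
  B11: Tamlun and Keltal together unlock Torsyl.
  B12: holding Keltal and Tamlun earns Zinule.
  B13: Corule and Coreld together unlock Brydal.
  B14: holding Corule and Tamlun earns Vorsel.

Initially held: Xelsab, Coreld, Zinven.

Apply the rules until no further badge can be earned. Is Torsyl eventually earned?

With Xelsab, Corule is earned (B1).
With Corule and Coreld, Brydal is earned (B13).
With Brydal, Tamlun is earned (B6).
With Tamlun and Corule, Valwyn is earned (B7).
With Corule and Valwyn, Irdorb is earned (B9).
With Irdorb, Torsyl is earned (B4).

Yes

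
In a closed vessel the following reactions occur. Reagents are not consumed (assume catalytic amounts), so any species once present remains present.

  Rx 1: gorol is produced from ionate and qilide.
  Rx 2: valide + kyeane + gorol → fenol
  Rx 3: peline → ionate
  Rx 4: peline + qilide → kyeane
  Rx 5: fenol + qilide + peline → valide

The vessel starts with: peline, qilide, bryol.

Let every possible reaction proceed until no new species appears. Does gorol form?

peline present → ionate forms (Rx 3).
ionate and qilide present → gorol forms (Rx 1).

Yes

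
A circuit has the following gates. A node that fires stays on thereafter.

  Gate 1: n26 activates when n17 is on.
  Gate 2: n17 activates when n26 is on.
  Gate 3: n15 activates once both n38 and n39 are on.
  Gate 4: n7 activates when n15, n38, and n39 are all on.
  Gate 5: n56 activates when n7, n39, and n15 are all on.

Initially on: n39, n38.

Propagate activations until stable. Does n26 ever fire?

n26 would need n17 (Gate 1), but n17 never turns on.

No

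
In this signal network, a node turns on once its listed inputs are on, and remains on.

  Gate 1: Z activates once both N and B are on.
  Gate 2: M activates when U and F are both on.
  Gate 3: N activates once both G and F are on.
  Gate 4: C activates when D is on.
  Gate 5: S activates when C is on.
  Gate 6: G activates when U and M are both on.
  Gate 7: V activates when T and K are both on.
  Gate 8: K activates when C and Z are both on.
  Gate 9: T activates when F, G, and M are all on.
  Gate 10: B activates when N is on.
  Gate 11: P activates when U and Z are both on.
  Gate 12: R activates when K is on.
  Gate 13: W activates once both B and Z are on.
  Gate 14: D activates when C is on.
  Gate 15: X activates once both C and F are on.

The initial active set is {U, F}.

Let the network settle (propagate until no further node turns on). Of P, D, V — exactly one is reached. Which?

U and F are on, so M activates (Gate 2).
Gate 6: U and M on → G on.
Gate 3: G and F on → N on.
Gate 10: N on → B on.
Gate 1: N and B on → Z on.
U and Z are on, so P activates (Gate 11).
V would need T and K (Gate 7), but K never turns on. D would need C (Gate 14), but C never turns on.

P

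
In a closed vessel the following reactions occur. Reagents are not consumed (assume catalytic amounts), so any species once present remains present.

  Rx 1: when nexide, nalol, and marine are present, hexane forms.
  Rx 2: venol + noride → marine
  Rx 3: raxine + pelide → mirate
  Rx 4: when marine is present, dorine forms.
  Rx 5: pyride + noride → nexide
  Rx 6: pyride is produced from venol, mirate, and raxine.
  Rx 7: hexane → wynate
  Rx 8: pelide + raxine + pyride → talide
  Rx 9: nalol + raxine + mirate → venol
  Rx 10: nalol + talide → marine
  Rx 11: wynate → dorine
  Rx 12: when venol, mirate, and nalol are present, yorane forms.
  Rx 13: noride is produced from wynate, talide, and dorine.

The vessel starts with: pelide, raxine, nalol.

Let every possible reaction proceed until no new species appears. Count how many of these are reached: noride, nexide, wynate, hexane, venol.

raxine and pelide present → mirate forms (Rx 3).
nalol, raxine, and mirate present → venol forms (Rx 9).
noride would need wynate, talide, and dorine (Rx 13), but wynate never forms.
nexide would need pyride and noride (Rx 5), but noride never forms.
wynate would need hexane (Rx 7), but hexane never forms.
hexane would need nexide, nalol, and marine (Rx 1), but nexide never forms.
venol: reached.
Reached: venol — 1 of the 5.

1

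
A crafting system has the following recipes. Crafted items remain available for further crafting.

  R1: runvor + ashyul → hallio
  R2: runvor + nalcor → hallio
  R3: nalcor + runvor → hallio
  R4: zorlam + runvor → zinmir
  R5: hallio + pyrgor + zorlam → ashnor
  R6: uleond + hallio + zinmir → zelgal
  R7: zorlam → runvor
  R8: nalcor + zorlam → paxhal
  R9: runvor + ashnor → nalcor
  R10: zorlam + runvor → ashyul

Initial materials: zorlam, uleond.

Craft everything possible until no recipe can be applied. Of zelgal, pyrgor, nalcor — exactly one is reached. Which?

zelgal

zorlam → runvor (R7).
Using R10, zorlam and runvor make ashyul.
zorlam + runvor → zinmir (R4).
Using R1, runvor and ashyul make hallio.
Using R6, uleond, hallio, and zinmir make zelgal.
No rule produces pyrgor, and it is not given. nalcor would need runvor and ashnor (R9), but ashnor is never obtained.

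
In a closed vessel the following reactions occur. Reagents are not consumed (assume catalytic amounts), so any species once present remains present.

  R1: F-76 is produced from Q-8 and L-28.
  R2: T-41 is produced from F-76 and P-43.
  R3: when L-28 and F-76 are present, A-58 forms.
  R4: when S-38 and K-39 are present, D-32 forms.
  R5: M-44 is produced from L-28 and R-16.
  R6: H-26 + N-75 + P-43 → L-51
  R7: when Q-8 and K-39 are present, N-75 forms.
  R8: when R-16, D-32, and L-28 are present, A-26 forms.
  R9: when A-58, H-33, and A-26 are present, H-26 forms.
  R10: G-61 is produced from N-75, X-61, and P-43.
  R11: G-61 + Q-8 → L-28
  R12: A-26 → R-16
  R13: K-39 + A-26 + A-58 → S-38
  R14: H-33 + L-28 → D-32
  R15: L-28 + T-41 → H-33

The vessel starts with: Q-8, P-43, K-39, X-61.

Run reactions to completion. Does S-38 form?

No

S-38 would need K-39, A-26, and A-58 (R13), but A-26 never forms.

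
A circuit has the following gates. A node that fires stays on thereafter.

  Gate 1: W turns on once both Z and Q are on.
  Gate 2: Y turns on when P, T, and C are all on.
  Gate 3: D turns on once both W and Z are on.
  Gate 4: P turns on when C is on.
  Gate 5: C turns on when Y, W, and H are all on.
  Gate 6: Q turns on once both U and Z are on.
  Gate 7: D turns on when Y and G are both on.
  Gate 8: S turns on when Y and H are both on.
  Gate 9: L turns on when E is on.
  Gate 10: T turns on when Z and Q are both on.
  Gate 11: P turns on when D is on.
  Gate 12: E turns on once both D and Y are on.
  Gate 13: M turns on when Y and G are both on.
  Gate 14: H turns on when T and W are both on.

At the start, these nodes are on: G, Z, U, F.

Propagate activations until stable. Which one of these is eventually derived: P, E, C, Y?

P

Gate 6: U and Z on → Q on.
Z and Q are on, so W turns on (Gate 1).
W and Z are on, so D turns on (Gate 3).
Gate 11: D on → P on.
E would need D and Y (Gate 12), but Y never turns on. Y would need P, T, and C (Gate 2), but C never turns on. C would need Y, W, and H (Gate 5), but Y never turns on.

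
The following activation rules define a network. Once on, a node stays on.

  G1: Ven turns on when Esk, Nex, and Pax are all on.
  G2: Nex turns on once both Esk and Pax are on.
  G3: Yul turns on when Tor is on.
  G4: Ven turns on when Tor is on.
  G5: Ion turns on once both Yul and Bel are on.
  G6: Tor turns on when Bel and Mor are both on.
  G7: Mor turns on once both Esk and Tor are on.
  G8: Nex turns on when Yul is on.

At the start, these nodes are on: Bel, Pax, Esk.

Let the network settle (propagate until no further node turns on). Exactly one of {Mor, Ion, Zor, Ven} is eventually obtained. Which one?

G2: Esk and Pax on → Nex on.
Esk, Nex, and Pax are on, so Ven turns on (G1).
Mor would need Esk and Tor (G7), but Tor never turns on. Ion would need Yul and Bel (G5), but Yul never turns on. No rule produces Zor, and it is not given.

Ven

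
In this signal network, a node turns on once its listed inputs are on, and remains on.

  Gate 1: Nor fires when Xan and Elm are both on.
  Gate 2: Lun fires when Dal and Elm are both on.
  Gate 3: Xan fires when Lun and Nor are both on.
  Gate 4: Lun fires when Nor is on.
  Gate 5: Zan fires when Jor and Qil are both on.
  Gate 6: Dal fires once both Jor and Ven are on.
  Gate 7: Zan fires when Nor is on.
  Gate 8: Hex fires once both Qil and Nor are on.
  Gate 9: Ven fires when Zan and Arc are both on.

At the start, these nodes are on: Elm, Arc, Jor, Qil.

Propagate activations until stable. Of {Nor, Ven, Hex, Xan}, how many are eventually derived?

Jor and Qil are on, so Zan fires (Gate 5).
Gate 9: Zan and Arc on → Ven on.
Nor would need Xan and Elm (Gate 1), but Xan never turns on.
Ven: reached.
Hex would need Qil and Nor (Gate 8), but Nor never turns on.
Xan would need Lun and Nor (Gate 3), but Nor never turns on.
Reached: Ven — 1 of the 4.

1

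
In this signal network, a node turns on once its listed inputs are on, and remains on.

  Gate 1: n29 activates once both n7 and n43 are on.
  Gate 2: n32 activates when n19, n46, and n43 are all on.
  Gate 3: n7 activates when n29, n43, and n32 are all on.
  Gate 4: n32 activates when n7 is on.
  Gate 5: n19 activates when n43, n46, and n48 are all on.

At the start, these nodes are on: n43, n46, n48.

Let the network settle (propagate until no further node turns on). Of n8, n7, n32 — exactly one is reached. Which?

n32

n43, n46, and n48 are on, so n19 activates (Gate 5).
n19, n46, and n43 are on, so n32 activates (Gate 2).
n7 would need n29, n43, and n32 (Gate 3), but n29 never turns on. No rule produces n8, and it is not given.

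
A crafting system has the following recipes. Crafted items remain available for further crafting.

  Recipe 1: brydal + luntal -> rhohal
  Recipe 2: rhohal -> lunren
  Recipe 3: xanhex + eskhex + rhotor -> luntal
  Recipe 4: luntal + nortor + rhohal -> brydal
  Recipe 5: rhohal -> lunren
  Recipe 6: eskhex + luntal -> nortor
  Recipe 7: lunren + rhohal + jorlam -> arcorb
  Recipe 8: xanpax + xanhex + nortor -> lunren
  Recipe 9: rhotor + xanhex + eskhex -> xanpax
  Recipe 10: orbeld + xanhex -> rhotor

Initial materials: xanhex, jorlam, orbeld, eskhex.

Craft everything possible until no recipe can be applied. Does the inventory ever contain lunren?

Using Recipe 10, orbeld and xanhex make rhotor.
Using Recipe 3, xanhex, eskhex, and rhotor make luntal.
Using Recipe 9, rhotor, xanhex, and eskhex make xanpax.
Using Recipe 6, eskhex and luntal make nortor.
Using Recipe 8, xanpax, xanhex, and nortor make lunren.

Yes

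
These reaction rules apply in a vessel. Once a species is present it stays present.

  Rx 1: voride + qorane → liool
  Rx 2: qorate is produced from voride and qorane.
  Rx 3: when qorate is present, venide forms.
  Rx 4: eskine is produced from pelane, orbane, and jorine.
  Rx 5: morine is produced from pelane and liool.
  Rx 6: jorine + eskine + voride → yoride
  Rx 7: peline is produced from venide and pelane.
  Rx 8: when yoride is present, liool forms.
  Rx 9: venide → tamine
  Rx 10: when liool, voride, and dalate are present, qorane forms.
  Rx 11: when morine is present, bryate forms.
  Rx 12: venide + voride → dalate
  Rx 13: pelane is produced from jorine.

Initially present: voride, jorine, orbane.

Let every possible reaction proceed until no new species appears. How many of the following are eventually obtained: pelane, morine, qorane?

jorine present → pelane forms (Rx 13).
pelane, orbane, and jorine present → eskine forms (Rx 4).
jorine, eskine, and voride present → yoride forms (Rx 6).
yoride present → liool forms (Rx 8).
pelane and liool present → morine forms (Rx 5).
pelane: reached.
morine: reached.
qorane would need liool, voride, and dalate (Rx 10), but dalate never forms.
Reached: pelane and morine — 2 of the 3.

2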